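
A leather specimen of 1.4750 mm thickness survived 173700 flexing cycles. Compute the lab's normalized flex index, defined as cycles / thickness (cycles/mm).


Formula: Index = cycles / thickness
Substituting: Index = 173700 / 1.4750
Result: 117762.7119 cycles/mm


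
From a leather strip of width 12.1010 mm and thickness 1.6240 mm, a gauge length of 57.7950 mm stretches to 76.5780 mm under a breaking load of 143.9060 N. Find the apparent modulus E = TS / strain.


TS = F / (w * t) = 143.9060 / (12.1010 * 1.6240) = 7.3227 N/mm^2
strain = (Lf - L0) / L0 = (76.5780 - 57.7950) / 57.7950 = 0.3250
E = TS / strain = 7.3227 / 0.3250 = 22.5319 N/mm^2


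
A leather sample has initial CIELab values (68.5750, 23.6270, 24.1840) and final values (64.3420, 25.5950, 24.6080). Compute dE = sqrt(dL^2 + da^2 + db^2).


dL = -4.2330, da = 1.9680, db = 0.4240
dE = sqrt((-4.2330)^2 + 1.9680^2 + 0.4240^2) = 4.6873


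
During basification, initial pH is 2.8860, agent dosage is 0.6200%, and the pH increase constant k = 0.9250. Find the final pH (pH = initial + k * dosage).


Formula: pH_final = pH_initial + k * base_pct
Substituting: pH_final = 2.8860 + 0.9250 * 0.6200
Result: 3.4595


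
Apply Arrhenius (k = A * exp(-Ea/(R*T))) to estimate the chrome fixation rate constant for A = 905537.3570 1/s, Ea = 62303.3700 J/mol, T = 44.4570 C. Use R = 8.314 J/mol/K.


T_K = T_C + 273.15 = 44.4570 + 273.15 = 317.6070 K
exponent = -Ea / (R * T_K) = -62303.3700 / (8.314 * 317.6070) = -23.5945
k = A * exp(exponent) = 905537.3570 * exp(-23.5945) = 5.1278e-05 1/s


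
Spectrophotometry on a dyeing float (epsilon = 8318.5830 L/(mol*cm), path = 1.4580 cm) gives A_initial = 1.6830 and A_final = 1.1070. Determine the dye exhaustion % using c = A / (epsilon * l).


c_initial = A_i / (epsilon * l) = 1.6830 / (8318.5830 * 1.4580) = 1.3876e-04 mol/L
c_final = A_f / (epsilon * l) = 1.1070 / (8318.5830 * 1.4580) = 9.1273e-05 mol/L
Exhaustion = (c_initial - c_final) / c_initial * 100 = (1.3876e-04 - 9.1273e-05) / 1.3876e-04 * 100 = 34.2246 %


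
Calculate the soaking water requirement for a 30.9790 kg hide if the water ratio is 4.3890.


Formula: Water = hide_weight * ratio
Substituting: Water = 30.9790 * 4.3890
Result: 135.9668 kg


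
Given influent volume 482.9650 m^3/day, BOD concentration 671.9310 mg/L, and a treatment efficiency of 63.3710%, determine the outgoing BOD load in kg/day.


Load_in = volume * conc / 1000 = 482.9650 * 671.9310 / 1000 = 324.5192 kg/day
Removed = Load_in * eff / 100 = 324.5192 * 63.3710 / 100 = 205.6510 kg/day
Load_out = Load_in - Removed = 324.5192 - 205.6510 = 118.8681 kg/day


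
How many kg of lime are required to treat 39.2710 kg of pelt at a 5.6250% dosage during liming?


Formula: Lime = substrate * pct / 100
Substituting: Lime = 39.2710 * 5.6250 / 100
Result: 2.2090 kg


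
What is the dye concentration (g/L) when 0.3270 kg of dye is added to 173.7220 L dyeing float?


Formula: Conc = dye_mass(kg) / volume(L) * 1000
Substituting: Conc = 0.3270 / 173.7220 * 1000
Result: 1.8823 g/L


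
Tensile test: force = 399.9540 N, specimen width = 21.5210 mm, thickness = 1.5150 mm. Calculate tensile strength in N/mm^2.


Formula: TS = force / (width * thickness)
Substituting: TS = 399.9540 / (21.5210 * 1.5150)
Result: 12.2669 N/mm^2


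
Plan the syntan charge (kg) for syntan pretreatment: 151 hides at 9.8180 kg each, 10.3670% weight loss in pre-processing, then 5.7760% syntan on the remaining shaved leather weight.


Total_raw = N * avg_wt = 151 * 9.8180 = 1482.5180 kg
Substrate = Total_raw * (1 - loss/100) = 1482.5180 * (1 - 10.3670/100) = 1328.8254 kg
Syntan = Substrate * pct / 100 = 1328.8254 * 5.7760 / 100 = 76.7530 kg


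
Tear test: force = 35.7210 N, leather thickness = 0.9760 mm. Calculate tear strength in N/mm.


Formula: Tear strength = force / thickness
Substituting: Tear strength = 35.7210 / 0.9760
Result: 36.5994 N/mm


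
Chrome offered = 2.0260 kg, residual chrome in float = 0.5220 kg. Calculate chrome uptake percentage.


Formula: Uptake = (offered - residual) / offered * 100
Substituting: Uptake = (2.0260 - 0.5220) / 2.0260 * 100
Result: 74.2349 %


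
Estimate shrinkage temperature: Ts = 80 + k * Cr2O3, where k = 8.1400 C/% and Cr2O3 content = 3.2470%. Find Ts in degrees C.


Formula: Ts = 80 + k * Cr2O3
Substituting: Ts = 80 + 8.1400 * 3.2470
Result: 106.4306 C


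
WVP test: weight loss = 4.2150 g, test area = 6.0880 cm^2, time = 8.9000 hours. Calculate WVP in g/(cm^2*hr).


Formula: WVP = loss / (area * time)
Substituting: WVP = 4.2150 / (6.0880 * 8.9000)
Result: 0.0777916 g/(cm^2*hr)


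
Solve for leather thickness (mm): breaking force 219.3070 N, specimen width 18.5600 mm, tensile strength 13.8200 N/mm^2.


Formula: t = F / (TS * w)
Substituting: t = 219.3070 / (13.8200 * 18.5600)
Result: 0.8550 mm


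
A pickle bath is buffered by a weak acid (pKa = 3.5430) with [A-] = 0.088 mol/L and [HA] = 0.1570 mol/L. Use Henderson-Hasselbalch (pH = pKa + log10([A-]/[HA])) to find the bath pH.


ratio = [A-] / [HA] = 0.088 / 0.1570 = 0.5605
log10(ratio) = -0.2514
pH = pKa + log10(ratio) = 3.5430 - 0.2514 = 3.2916


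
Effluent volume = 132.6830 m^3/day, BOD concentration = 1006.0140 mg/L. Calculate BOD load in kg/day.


Formula: BOD_load = volume * conc / 1000
Substituting: BOD_load = 132.6830 * 1006.0140 / 1000
Result: 133.4810 kg/day


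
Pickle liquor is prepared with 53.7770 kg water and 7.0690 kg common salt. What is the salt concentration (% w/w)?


Formula: Conc = salt / (water + salt) * 100
Substituting: Conc = 7.0690 / (53.7770 + 7.0690) * 100
Result: 11.6179 %


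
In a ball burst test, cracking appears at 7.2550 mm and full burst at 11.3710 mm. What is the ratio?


Formula: Ratio = crack / burst
Substituting: Ratio = 7.2550 / 11.3710
Result: 0.6380


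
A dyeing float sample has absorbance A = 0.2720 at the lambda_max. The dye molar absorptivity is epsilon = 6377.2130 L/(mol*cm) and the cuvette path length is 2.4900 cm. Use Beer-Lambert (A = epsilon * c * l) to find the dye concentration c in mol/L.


Formula: c = A / (epsilon * l)
Substituting: c = 0.2720 / (6377.2130 * 2.4900)
Result: 1.7129e-05 mol/L


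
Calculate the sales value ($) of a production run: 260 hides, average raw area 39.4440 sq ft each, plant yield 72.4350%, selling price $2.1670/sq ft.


Raw_total = N * avg_area = 260 * 39.4440 = 10255.4400 sq ft
Finished = Raw_total * yield / 100 = 10255.4400 * 72.4350 / 100 = 7428.5280 sq ft
Value = Finished * price = 7428.5280 * 2.1670 = 16097.6201 $


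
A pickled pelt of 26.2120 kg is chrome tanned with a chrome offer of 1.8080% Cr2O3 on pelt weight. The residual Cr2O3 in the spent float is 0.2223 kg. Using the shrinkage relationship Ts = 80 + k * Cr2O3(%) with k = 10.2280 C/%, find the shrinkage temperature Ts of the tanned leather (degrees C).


Offered = pelt * offer_pct / 100 = 26.2120 * 1.8080 / 100 = 0.4739 kg
Uptake = offered - residual = 0.4739 - 0.2223 = 0.2516 kg
Cr2O3% on pelt = uptake / pelt * 100 = 0.2516 / 26.2120 * 100 = 0.9599 %
Ts = 80 + k * Cr2O3% = 80 + 10.2280 * 0.9599 = 89.8180 C


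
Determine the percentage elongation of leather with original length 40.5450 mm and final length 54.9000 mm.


Formula: Elongation = (Lf - L0) / L0 * 100
Substituting: Elongation = (54.9000 - 40.5450) / 40.5450 * 100
Result: 35.4051 %


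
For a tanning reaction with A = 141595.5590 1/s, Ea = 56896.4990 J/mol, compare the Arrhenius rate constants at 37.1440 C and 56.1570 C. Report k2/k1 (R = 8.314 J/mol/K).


T1 = 37.1440 + 273.15 = 310.2940 K; T2 = 56.1570 + 273.15 = 329.3070 K
k1 = A * exp(-Ea/(R*T1)) = 141595.5590 * exp(-56896.4990/(8.314*310.2940)) = 3.7393e-05 1/s
k2 = A * exp(-Ea/(R*T2)) = 141595.5590 * exp(-56896.4990/(8.314*329.3070)) = 1.3360e-04 1/s
k2/k1 = 1.3360e-04 / 3.7393e-05 = 3.5728


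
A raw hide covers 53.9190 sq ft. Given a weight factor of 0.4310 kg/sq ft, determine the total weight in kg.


Formula: Weight = area * weight_per_sqft
Substituting: Weight = 53.9190 * 0.4310
Result: 23.2391 kg


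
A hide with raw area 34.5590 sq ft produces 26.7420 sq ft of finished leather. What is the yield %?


Formula: Yield = finished / raw * 100
Substituting: Yield = 26.7420 / 34.5590 * 100
Result: 77.3807 %


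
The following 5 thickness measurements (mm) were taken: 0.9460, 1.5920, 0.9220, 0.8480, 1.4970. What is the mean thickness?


Formula: Average = sum / n
Substituting: Average = 5.8050 / 5
Result: 1.1610 mm


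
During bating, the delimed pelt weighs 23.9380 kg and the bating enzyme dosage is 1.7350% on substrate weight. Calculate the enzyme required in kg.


Formula: Enzyme = substrate * pct / 100
Substituting: Enzyme = 23.9380 * 1.7350 / 100
Result: 0.4153 kg


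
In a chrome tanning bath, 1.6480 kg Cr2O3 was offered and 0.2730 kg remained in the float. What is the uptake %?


Formula: Uptake = (offered - residual) / offered * 100
Substituting: Uptake = (1.6480 - 0.2730) / 1.6480 * 100
Result: 83.4345 %


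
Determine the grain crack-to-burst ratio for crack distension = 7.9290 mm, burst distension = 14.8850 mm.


Formula: Ratio = crack / burst
Substituting: Ratio = 7.9290 / 14.8850
Result: 0.5327


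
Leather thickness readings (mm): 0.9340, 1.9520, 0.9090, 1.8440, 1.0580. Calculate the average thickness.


Formula: Average = sum / n
Substituting: Average = 6.6970 / 5
Result: 1.3394 mm


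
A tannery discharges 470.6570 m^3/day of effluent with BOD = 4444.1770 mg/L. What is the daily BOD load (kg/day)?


Formula: BOD_load = volume * conc / 1000
Substituting: BOD_load = 470.6570 * 4444.1770 / 1000
Result: 2091.6830 kg/day


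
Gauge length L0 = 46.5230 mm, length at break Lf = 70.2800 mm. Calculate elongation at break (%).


Formula: Elongation = (Lf - L0) / L0 * 100
Substituting: Elongation = (70.2800 - 46.5230) / 46.5230 * 100
Result: 51.0651 %


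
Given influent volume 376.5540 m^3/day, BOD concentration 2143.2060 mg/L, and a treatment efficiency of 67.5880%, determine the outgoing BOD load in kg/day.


Load_in = volume * conc / 1000 = 376.5540 * 2143.2060 / 1000 = 807.0328 kg/day
Removed = Load_in * eff / 100 = 807.0328 * 67.5880 / 100 = 545.4573 kg/day
Load_out = Load_in - Removed = 807.0328 - 545.4573 = 261.5755 kg/day


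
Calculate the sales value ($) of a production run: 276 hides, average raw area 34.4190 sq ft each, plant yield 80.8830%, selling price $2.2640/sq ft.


Raw_total = N * avg_area = 276 * 34.4190 = 9499.6440 sq ft
Finished = Raw_total * yield / 100 = 9499.6440 * 80.8830 / 100 = 7683.5971 sq ft
Value = Finished * price = 7683.5971 * 2.2640 = 17395.6637 $


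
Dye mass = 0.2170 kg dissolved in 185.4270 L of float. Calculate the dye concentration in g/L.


Formula: Conc = dye_mass(kg) / volume(L) * 1000
Substituting: Conc = 0.2170 / 185.4270 * 1000
Result: 1.1703 g/L


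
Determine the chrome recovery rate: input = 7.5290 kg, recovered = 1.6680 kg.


Formula: Recovery = recovered / input * 100
Substituting: Recovery = 1.6680 / 7.5290 * 100
Result: 22.1543 %


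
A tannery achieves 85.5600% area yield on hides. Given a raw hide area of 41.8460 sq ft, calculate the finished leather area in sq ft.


Formula: finished = raw * yield / 100
Substituting: finished = 41.8460 * 85.5600 / 100
Result: 35.8034 sq ft


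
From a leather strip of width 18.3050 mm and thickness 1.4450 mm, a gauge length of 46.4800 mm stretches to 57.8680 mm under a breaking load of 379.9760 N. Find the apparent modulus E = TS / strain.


TS = F / (w * t) = 379.9760 / (18.3050 * 1.4450) = 14.3654 N/mm^2
strain = (Lf - L0) / L0 = (57.8680 - 46.4800) / 46.4800 = 0.2450
E = TS / strain = 14.3654 / 0.2450 = 58.6323 N/mm^2


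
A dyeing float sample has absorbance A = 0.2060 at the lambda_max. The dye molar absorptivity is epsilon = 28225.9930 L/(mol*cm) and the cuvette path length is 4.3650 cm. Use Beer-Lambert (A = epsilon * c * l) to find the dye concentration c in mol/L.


Formula: c = A / (epsilon * l)
Substituting: c = 0.2060 / (28225.9930 * 4.3650)
Result: 1.6720e-06 mol/L


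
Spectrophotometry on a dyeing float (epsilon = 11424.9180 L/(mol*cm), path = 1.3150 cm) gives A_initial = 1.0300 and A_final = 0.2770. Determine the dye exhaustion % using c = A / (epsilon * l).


c_initial = A_i / (epsilon * l) = 1.0300 / (11424.9180 * 1.3150) = 6.8558e-05 mol/L
c_final = A_f / (epsilon * l) = 0.2770 / (11424.9180 * 1.3150) = 1.8437e-05 mol/L
Exhaustion = (c_initial - c_final) / c_initial * 100 = (6.8558e-05 - 1.8437e-05) / 6.8558e-05 * 100 = 73.1068 %


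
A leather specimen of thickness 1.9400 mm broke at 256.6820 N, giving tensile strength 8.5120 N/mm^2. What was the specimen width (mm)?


Formula: w = F / (TS * t)
Substituting: w = 256.6820 / (8.5120 * 1.9400)
Result: 15.5440 mm


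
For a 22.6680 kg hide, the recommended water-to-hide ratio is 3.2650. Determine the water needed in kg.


Formula: Water = hide_weight * ratio
Substituting: Water = 22.6680 * 3.2650
Result: 74.0110 kg


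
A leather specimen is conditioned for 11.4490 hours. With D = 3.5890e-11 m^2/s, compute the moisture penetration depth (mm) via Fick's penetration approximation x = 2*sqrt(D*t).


t = 11.4490 hr * 3600 = 41216.4000 s
D * t = 3.5890e-11 * 41216.4000 = 1.4793e-06
x = 2 * sqrt(D*t) = 2 * sqrt(1.4793e-06) = 0.00243249 m = 2.4325 mm


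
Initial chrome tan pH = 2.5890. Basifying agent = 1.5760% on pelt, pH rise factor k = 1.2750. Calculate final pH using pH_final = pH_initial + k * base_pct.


Formula: pH_final = pH_initial + k * base_pct
Substituting: pH_final = 2.5890 + 1.2750 * 1.5760
Result: 4.5984


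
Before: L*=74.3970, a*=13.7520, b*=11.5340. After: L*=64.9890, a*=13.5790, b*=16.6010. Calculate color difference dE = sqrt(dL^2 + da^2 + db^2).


dL = -9.4080, da = -0.1730, db = 5.0670
dE = sqrt((-9.4080)^2 + (-0.1730)^2 + 5.0670^2) = 10.6871


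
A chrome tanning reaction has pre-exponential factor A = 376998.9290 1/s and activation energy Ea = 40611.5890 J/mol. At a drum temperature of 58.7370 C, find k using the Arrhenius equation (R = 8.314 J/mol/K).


T_K = T_C + 273.15 = 58.7370 + 273.15 = 331.8870 K
exponent = -Ea / (R * T_K) = -40611.5890 / (8.314 * 331.8870) = -14.7180
k = A * exp(exponent) = 376998.9290 * exp(-14.7180) = 0.1529 1/s


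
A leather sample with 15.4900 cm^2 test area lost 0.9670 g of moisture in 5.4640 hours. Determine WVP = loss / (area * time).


Formula: WVP = loss / (area * time)
Substituting: WVP = 0.9670 / (15.4900 * 5.4640)
Result: 0.0114252 g/(cm^2*hr)


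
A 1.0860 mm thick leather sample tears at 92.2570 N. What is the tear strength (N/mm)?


Formula: Tear strength = force / thickness
Substituting: Tear strength = 92.2570 / 1.0860
Result: 84.9512 N/mm


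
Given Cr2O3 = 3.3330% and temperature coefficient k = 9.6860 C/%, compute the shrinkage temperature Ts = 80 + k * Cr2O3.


Formula: Ts = 80 + k * Cr2O3
Substituting: Ts = 80 + 9.6860 * 3.3330
Result: 112.2834 C


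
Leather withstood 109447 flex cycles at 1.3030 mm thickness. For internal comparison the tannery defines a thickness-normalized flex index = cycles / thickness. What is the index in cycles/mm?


Formula: Index = cycles / thickness
Substituting: Index = 109447 / 1.3030
Result: 83996.1627 cycles/mm


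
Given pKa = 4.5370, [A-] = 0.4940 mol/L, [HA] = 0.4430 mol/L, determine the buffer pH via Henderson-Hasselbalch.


ratio = [A-] / [HA] = 0.4940 / 0.4430 = 1.1151
log10(ratio) = 0.0473232
pH = pKa + log10(ratio) = 4.5370 + 0.0473232 = 4.5843


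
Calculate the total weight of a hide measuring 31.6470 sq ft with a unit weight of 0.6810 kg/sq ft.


Formula: Weight = area * weight_per_sqft
Substituting: Weight = 31.6470 * 0.6810
Result: 21.5516 kg


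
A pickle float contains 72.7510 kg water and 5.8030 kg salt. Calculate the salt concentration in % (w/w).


Formula: Conc = salt / (water + salt) * 100
Substituting: Conc = 5.8030 / (72.7510 + 5.8030) * 100
Result: 7.3873 %


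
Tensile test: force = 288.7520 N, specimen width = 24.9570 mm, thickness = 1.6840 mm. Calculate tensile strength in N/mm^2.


Formula: TS = force / (width * thickness)
Substituting: TS = 288.7520 / (24.9570 * 1.6840)
Result: 6.8705 N/mm^2


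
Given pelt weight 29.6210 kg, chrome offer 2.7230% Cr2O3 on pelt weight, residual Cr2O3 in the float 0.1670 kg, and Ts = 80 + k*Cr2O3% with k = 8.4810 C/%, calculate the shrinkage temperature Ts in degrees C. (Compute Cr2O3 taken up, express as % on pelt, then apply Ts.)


Offered = pelt * offer_pct / 100 = 29.6210 * 2.7230 / 100 = 0.8066 kg
Uptake = offered - residual = 0.8066 - 0.1670 = 0.6396 kg
Cr2O3% on pelt = uptake / pelt * 100 = 0.6396 / 29.6210 * 100 = 2.1592 %
Ts = 80 + k * Cr2O3% = 80 + 8.4810 * 2.1592 = 98.3123 C


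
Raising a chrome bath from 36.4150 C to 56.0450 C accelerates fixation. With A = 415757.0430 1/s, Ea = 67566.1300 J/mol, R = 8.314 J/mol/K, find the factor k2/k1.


T1 = 36.4150 + 273.15 = 309.5650 K; T2 = 56.0450 + 273.15 = 329.1950 K
k1 = A * exp(-Ea/(R*T1)) = 415757.0430 * exp(-67566.1300/(8.314*309.5650)) = 1.6505e-06 1/s
k2 = A * exp(-Ea/(R*T2)) = 415757.0430 * exp(-67566.1300/(8.314*329.1950)) = 7.8972e-06 1/s
k2/k1 = 7.8972e-06 / 1.6505e-06 = 4.7847


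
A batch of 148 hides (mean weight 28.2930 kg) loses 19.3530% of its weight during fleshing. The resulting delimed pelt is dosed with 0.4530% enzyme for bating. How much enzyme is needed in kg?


Total_raw = N * avg_wt = 148 * 28.2930 = 4187.3640 kg
Substrate = Total_raw * (1 - loss/100) = 4187.3640 * (1 - 19.3530/100) = 3376.9834 kg
Enzyme = Substrate * pct / 100 = 3376.9834 * 0.4530 / 100 = 15.2977 kg


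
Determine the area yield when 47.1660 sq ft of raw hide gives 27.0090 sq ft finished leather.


Formula: Yield = finished / raw * 100
Substituting: Yield = 27.0090 / 47.1660 * 100
Result: 57.2637 %


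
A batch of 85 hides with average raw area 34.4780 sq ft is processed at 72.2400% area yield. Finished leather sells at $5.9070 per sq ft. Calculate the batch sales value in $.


Raw_total = N * avg_area = 85 * 34.4780 = 2930.6300 sq ft
Finished = Raw_total * yield / 100 = 2930.6300 * 72.2400 / 100 = 2117.0871 sq ft
Value = Finished * price = 2117.0871 * 5.9070 = 12505.6336 $


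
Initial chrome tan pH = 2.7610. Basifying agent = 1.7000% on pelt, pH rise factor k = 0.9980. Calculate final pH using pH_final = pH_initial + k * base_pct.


Formula: pH_final = pH_initial + k * base_pct
Substituting: pH_final = 2.7610 + 0.9980 * 1.7000
Result: 4.4576


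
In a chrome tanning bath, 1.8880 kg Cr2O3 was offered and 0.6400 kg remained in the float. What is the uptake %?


Formula: Uptake = (offered - residual) / offered * 100
Substituting: Uptake = (1.8880 - 0.6400) / 1.8880 * 100
Result: 66.1017 %


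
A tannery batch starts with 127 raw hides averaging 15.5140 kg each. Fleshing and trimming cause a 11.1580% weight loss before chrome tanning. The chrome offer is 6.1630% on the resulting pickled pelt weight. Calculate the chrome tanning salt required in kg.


Total_raw = N * avg_wt = 127 * 15.5140 = 1970.2780 kg
Substrate = Total_raw * (1 - loss/100) = 1970.2780 * (1 - 11.1580/100) = 1750.4344 kg
Chrome = Substrate * pct / 100 = 1750.4344 * 6.1630 / 100 = 107.8793 kg


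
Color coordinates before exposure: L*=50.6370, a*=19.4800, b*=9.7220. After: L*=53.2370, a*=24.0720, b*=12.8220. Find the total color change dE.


dL = 2.6000, da = 4.5920, db = 3.1000
dE = sqrt(2.6000^2 + 4.5920^2 + 3.1000^2) = 6.1202


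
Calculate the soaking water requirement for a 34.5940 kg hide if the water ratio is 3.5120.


Formula: Water = hide_weight * ratio
Substituting: Water = 34.5940 * 3.5120
Result: 121.4941 kg


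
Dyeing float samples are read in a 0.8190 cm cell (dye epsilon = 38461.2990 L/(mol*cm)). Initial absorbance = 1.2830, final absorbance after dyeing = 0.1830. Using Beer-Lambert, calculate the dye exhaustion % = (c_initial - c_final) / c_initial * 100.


c_initial = A_i / (epsilon * l) = 1.2830 / (38461.2990 * 0.8190) = 4.0730e-05 mol/L
c_final = A_f / (epsilon * l) = 0.1830 / (38461.2990 * 0.8190) = 5.8096e-06 mol/L
Exhaustion = (c_initial - c_final) / c_initial * 100 = (4.0730e-05 - 5.8096e-06) / 4.0730e-05 * 100 = 85.7366 %


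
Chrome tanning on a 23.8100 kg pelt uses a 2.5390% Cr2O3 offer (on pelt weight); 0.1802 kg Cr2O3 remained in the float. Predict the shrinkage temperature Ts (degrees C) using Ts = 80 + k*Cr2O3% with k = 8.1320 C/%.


Offered = pelt * offer_pct / 100 = 23.8100 * 2.5390 / 100 = 0.6045 kg
Uptake = offered - residual = 0.6045 - 0.1802 = 0.4243 kg
Cr2O3% on pelt = uptake / pelt * 100 = 0.4243 / 23.8100 * 100 = 1.7822 %
Ts = 80 + k * Cr2O3% = 80 + 8.1320 * 1.7822 = 94.4926 C


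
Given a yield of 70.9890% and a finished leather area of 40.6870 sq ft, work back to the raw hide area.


Formula: raw = finished * 100 / yield
Substituting: raw = 40.6870 * 100 / 70.9890
Result: 57.3145 sq ft


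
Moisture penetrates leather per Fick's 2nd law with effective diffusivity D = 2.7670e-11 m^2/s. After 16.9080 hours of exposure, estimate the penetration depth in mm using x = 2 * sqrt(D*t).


t = 16.9080 hr * 3600 = 60868.8000 s
D * t = 2.7670e-11 * 60868.8000 = 1.6842e-06
x = 2 * sqrt(D*t) = 2 * sqrt(1.6842e-06) = 0.00259557 m = 2.5956 mm


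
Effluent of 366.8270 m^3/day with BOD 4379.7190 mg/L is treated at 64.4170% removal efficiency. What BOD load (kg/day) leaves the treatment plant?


Load_in = volume * conc / 1000 = 366.8270 * 4379.7190 / 1000 = 1606.5992 kg/day
Removed = Load_in * eff / 100 = 1606.5992 * 64.4170 / 100 = 1034.9230 kg/day
Load_out = Load_in - Removed = 1606.5992 - 1034.9230 = 571.6762 kg/day


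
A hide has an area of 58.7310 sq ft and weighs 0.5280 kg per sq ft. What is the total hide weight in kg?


Formula: Weight = area * weight_per_sqft
Substituting: Weight = 58.7310 * 0.5280
Result: 31.0100 kg


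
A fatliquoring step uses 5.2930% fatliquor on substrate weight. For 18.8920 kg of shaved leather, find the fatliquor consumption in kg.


Formula: Fat = substrate * pct / 100
Substituting: Fat = 18.8920 * 5.2930 / 100
Result: 1.0000 kg


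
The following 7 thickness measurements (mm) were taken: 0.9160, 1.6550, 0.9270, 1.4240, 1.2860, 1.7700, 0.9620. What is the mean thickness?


Formula: Average = sum / n
Substituting: Average = 8.9400 / 7
Result: 1.2771 mm


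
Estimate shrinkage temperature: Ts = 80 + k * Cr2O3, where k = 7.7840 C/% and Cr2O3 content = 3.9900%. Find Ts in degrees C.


Formula: Ts = 80 + k * Cr2O3
Substituting: Ts = 80 + 7.7840 * 3.9900
Result: 111.0582 C


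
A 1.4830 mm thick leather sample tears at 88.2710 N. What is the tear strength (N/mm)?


Formula: Tear strength = force / thickness
Substituting: Tear strength = 88.2710 / 1.4830
Result: 59.5219 N/mm


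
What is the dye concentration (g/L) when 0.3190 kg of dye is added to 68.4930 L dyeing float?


Formula: Conc = dye_mass(kg) / volume(L) * 1000
Substituting: Conc = 0.3190 / 68.4930 * 1000
Result: 4.6574 g/L


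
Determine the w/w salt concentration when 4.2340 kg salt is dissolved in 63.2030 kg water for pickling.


Formula: Conc = salt / (water + salt) * 100
Substituting: Conc = 4.2340 / (63.2030 + 4.2340) * 100
Result: 6.2785 %


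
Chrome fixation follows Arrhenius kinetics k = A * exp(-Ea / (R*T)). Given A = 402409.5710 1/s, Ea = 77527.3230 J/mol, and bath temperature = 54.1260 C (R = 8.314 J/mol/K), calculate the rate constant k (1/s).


T_K = T_C + 273.15 = 54.1260 + 273.15 = 327.2760 K
exponent = -Ea / (R * T_K) = -77527.3230 / (8.314 * 327.2760) = -28.4925
k = A * exp(exponent) = 402409.5710 * exp(-28.4925) = 1.7003e-07 1/s


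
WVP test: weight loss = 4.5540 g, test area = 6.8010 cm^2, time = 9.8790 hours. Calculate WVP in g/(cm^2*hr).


Formula: WVP = loss / (area * time)
Substituting: WVP = 4.5540 / (6.8010 * 9.8790)
Result: 0.0677809 g/(cm^2*hr)


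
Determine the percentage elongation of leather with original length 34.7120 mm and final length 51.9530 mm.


Formula: Elongation = (Lf - L0) / L0 * 100
Substituting: Elongation = (51.9530 - 34.7120) / 34.7120 * 100
Result: 49.6687 %


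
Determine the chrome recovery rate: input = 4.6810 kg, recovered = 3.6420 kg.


Formula: Recovery = recovered / input * 100
Substituting: Recovery = 3.6420 / 4.6810 * 100
Result: 77.8039 %


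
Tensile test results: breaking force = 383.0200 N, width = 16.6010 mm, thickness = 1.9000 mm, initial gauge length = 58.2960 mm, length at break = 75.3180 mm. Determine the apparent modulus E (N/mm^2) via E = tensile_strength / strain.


TS = F / (w * t) = 383.0200 / (16.6010 * 1.9000) = 12.1432 N/mm^2
strain = (Lf - L0) / L0 = (75.3180 - 58.2960) / 58.2960 = 0.2920
E = TS / strain = 12.1432 / 0.2920 = 41.5874 N/mm^2


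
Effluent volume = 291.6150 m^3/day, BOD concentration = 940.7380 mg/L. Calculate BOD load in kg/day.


Formula: BOD_load = volume * conc / 1000
Substituting: BOD_load = 291.6150 * 940.7380 / 1000
Result: 274.3333 kg/day


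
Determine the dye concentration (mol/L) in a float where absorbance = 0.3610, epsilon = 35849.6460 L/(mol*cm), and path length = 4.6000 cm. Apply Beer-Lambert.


Formula: c = A / (epsilon * l)
Substituting: c = 0.3610 / (35849.6460 * 4.6000)
Result: 2.1891e-06 mol/L


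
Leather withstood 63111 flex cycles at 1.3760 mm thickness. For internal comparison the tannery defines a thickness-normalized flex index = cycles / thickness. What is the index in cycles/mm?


Formula: Index = cycles / thickness
Substituting: Index = 63111 / 1.3760
Result: 45865.5523 cycles/mm


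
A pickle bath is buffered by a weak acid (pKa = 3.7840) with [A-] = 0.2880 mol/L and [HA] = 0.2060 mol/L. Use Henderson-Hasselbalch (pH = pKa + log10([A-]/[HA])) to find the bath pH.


ratio = [A-] / [HA] = 0.2880 / 0.2060 = 1.3981
log10(ratio) = 0.1455
pH = pKa + log10(ratio) = 3.7840 + 0.1455 = 3.9295


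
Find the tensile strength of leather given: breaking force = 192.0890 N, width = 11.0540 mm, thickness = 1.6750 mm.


Formula: TS = force / (width * thickness)
Substituting: TS = 192.0890 / (11.0540 * 1.6750)
Result: 10.3745 N/mm^2


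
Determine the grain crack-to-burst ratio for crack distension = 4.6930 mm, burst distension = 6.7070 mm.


Formula: Ratio = crack / burst
Substituting: Ratio = 4.6930 / 6.7070
Result: 0.6997


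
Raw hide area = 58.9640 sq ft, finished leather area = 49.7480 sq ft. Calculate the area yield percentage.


Formula: Yield = finished / raw * 100
Substituting: Yield = 49.7480 / 58.9640 * 100
Result: 84.3701 %


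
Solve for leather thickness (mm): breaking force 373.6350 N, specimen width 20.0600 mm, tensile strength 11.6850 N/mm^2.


Formula: t = F / (TS * w)
Substituting: t = 373.6350 / (11.6850 * 20.0600)
Result: 1.5940 mm


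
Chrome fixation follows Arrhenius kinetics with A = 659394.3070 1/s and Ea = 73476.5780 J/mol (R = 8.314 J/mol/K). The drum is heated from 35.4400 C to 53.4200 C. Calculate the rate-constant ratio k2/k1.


T1 = 35.4400 + 273.15 = 308.5900 K; T2 = 53.4200 + 273.15 = 326.5700 K
k1 = A * exp(-Ea/(R*T1)) = 659394.3070 * exp(-73476.5780/(8.314*308.5900)) = 2.4066e-07 1/s
k2 = A * exp(-Ea/(R*T2)) = 659394.3070 * exp(-73476.5780/(8.314*326.5700)) = 1.1646e-06 1/s
k2/k1 = 1.1646e-06 / 2.4066e-07 = 4.8393


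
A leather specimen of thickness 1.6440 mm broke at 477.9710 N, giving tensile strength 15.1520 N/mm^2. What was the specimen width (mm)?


Formula: w = F / (TS * t)
Substituting: w = 477.9710 / (15.1520 * 1.6440)
Result: 19.1880 mm


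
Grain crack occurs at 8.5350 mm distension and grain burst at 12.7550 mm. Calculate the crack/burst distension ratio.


Formula: Ratio = crack / burst
Substituting: Ratio = 8.5350 / 12.7550
Result: 0.6691


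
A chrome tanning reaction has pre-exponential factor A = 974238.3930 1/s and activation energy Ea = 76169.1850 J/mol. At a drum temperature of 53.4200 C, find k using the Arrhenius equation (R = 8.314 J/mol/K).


T_K = T_C + 273.15 = 53.4200 + 273.15 = 326.5700 K
exponent = -Ea / (R * T_K) = -76169.1850 / (8.314 * 326.5700) = -28.0539
k = A * exp(exponent) = 974238.3930 * exp(-28.0539) = 6.3829e-07 1/s


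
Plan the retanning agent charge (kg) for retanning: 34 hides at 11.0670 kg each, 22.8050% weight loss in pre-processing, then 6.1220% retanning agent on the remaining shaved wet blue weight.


Total_raw = N * avg_wt = 34 * 11.0670 = 376.2780 kg
Substrate = Total_raw * (1 - loss/100) = 376.2780 * (1 - 22.8050/100) = 290.4678 kg
Retan = Substrate * pct / 100 = 290.4678 * 6.1220 / 100 = 17.7824 kg


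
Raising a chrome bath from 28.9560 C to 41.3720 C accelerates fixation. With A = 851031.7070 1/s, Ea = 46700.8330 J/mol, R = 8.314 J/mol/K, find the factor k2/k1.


T1 = 28.9560 + 273.15 = 302.1060 K; T2 = 41.3720 + 273.15 = 314.5220 K
k1 = A * exp(-Ea/(R*T1)) = 851031.7070 * exp(-46700.8330/(8.314*302.1060)) = 0.00716145 1/s
k2 = A * exp(-Ea/(R*T2)) = 851031.7070 * exp(-46700.8330/(8.314*314.5220)) = 0.0149199 1/s
k2/k1 = 0.0149199 / 0.00716145 = 2.0834


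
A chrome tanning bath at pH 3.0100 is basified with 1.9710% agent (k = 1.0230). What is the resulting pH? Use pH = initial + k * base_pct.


Formula: pH_final = pH_initial + k * base_pct
Substituting: pH_final = 3.0100 + 1.0230 * 1.9710
Result: 5.0263


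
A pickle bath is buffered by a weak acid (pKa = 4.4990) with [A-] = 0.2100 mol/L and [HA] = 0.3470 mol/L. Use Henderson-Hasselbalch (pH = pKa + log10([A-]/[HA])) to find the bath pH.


ratio = [A-] / [HA] = 0.2100 / 0.3470 = 0.6052
log10(ratio) = -0.2181
pH = pKa + log10(ratio) = 4.4990 - 0.2181 = 4.2809


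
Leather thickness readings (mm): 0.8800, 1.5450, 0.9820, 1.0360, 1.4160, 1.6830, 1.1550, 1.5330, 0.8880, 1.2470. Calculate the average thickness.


Formula: Average = sum / n
Substituting: Average = 12.3650 / 10
Result: 1.2365 mm


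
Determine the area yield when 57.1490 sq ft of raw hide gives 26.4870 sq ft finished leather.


Formula: Yield = finished / raw * 100
Substituting: Yield = 26.4870 / 57.1490 * 100
Result: 46.3473 %


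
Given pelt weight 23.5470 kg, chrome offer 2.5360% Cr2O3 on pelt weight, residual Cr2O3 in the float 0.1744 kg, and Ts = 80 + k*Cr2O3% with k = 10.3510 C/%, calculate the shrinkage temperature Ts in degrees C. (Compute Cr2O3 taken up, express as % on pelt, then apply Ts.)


Offered = pelt * offer_pct / 100 = 23.5470 * 2.5360 / 100 = 0.5972 kg
Uptake = offered - residual = 0.5972 - 0.1744 = 0.4228 kg
Cr2O3% on pelt = uptake / pelt * 100 = 0.4228 / 23.5470 * 100 = 1.7954 %
Ts = 80 + k * Cr2O3% = 80 + 10.3510 * 1.7954 = 98.5837 C


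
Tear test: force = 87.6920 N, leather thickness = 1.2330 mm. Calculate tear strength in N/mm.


Formula: Tear strength = force / thickness
Substituting: Tear strength = 87.6920 / 1.2330
Result: 71.1208 N/mm


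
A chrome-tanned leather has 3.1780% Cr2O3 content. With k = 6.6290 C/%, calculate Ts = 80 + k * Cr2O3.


Formula: Ts = 80 + k * Cr2O3
Substituting: Ts = 80 + 6.6290 * 3.1780
Result: 101.0670 C


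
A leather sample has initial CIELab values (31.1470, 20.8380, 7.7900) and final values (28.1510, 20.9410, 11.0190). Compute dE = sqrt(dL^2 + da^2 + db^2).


dL = -2.9960, da = 0.1030, db = 3.2290
dE = sqrt((-2.9960)^2 + 0.1030^2 + 3.2290^2) = 4.4060


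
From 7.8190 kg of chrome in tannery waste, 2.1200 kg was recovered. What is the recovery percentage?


Formula: Recovery = recovered / input * 100
Substituting: Recovery = 2.1200 / 7.8190 * 100
Result: 27.1134 %


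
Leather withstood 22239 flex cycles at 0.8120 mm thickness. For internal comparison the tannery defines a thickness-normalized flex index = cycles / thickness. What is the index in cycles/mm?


Formula: Index = cycles / thickness
Substituting: Index = 22239 / 0.8120
Result: 27387.9310 cycles/mm


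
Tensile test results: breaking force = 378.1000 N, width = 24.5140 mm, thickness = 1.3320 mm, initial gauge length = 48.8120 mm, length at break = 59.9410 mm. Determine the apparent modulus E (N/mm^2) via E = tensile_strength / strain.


TS = F / (w * t) = 378.1000 / (24.5140 * 1.3320) = 11.5795 N/mm^2
strain = (Lf - L0) / L0 = (59.9410 - 48.8120) / 48.8120 = 0.2280
E = TS / strain = 11.5795 / 0.2280 = 50.7877 N/mm^2


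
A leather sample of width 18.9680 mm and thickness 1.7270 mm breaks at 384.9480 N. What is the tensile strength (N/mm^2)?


Formula: TS = force / (width * thickness)
Substituting: TS = 384.9480 / (18.9680 * 1.7270)
Result: 11.7514 N/mm^2


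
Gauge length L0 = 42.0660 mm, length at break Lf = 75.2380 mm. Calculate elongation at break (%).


Formula: Elongation = (Lf - L0) / L0 * 100
Substituting: Elongation = (75.2380 - 42.0660) / 42.0660 * 100
Result: 78.8570 %


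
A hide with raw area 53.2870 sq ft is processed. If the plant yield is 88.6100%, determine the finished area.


Formula: finished = raw * yield / 100
Substituting: finished = 53.2870 * 88.6100 / 100
Result: 47.2176 sq ft


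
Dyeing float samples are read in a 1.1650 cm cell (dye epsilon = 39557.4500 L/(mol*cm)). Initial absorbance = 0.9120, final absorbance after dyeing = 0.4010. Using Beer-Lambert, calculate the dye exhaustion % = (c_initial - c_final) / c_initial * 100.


c_initial = A_i / (epsilon * l) = 0.9120 / (39557.4500 * 1.1650) = 1.9790e-05 mol/L
c_final = A_f / (epsilon * l) = 0.4010 / (39557.4500 * 1.1650) = 8.7014e-06 mol/L
Exhaustion = (c_initial - c_final) / c_initial * 100 = (1.9790e-05 - 8.7014e-06) / 1.9790e-05 * 100 = 56.0307 %


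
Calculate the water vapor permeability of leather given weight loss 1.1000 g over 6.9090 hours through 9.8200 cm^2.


Formula: WVP = loss / (area * time)
Substituting: WVP = 1.1000 / (9.8200 * 6.9090)
Result: 0.0162131 g/(cm^2*hr)


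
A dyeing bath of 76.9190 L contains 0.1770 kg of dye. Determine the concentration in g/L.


Formula: Conc = dye_mass(kg) / volume(L) * 1000
Substituting: Conc = 0.1770 / 76.9190 * 1000
Result: 2.3011 g/L


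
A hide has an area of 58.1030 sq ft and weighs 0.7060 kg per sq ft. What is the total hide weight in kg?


Formula: Weight = area * weight_per_sqft
Substituting: Weight = 58.1030 * 0.7060
Result: 41.0207 kg


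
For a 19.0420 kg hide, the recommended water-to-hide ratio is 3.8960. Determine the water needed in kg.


Formula: Water = hide_weight * ratio
Substituting: Water = 19.0420 * 3.8960
Result: 74.1876 kg


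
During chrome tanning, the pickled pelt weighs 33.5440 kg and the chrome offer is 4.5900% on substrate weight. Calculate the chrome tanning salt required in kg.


Formula: Chrome = substrate * pct / 100
Substituting: Chrome = 33.5440 * 4.5900 / 100
Result: 1.5397 kg


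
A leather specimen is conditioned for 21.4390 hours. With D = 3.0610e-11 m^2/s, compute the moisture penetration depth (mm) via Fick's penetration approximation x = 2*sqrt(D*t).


t = 21.4390 hr * 3600 = 77180.4000 s
D * t = 3.0610e-11 * 77180.4000 = 2.3625e-06
x = 2 * sqrt(D*t) = 2 * sqrt(2.3625e-06) = 0.00307408 m = 3.0741 mm


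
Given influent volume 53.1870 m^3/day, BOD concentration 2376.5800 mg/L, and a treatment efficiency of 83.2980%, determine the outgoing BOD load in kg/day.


Load_in = volume * conc / 1000 = 53.1870 * 2376.5800 / 1000 = 126.4032 kg/day
Removed = Load_in * eff / 100 = 126.4032 * 83.2980 / 100 = 105.2913 kg/day
Load_out = Load_in - Removed = 126.4032 - 105.2913 = 21.1119 kg/day


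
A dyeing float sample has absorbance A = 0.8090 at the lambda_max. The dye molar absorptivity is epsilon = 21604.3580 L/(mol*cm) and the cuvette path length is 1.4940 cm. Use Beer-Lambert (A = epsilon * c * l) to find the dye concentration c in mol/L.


Formula: c = A / (epsilon * l)
Substituting: c = 0.8090 / (21604.3580 * 1.4940)
Result: 2.5064e-05 mol/L


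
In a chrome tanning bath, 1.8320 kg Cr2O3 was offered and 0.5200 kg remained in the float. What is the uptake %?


Formula: Uptake = (offered - residual) / offered * 100
Substituting: Uptake = (1.8320 - 0.5200) / 1.8320 * 100
Result: 71.6157 %


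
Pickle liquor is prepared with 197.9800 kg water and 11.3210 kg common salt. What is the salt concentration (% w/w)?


Formula: Conc = salt / (water + salt) * 100
Substituting: Conc = 11.3210 / (197.9800 + 11.3210) * 100
Result: 5.4090 %


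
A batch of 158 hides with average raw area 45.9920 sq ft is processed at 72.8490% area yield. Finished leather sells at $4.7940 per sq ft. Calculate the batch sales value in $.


Raw_total = N * avg_area = 158 * 45.9920 = 7266.7360 sq ft
Finished = Raw_total * yield / 100 = 7266.7360 * 72.8490 / 100 = 5293.7445 sq ft
Value = Finished * price = 5293.7445 * 4.7940 = 25378.2112 $


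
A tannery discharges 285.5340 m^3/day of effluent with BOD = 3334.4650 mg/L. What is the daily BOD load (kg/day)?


Formula: BOD_load = volume * conc / 1000
Substituting: BOD_load = 285.5340 * 3334.4650 / 1000
Result: 952.1031 kg/day


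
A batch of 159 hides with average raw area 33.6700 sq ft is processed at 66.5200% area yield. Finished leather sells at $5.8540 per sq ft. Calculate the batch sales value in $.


Raw_total = N * avg_area = 159 * 33.6700 = 5353.5300 sq ft
Finished = Raw_total * yield / 100 = 5353.5300 * 66.5200 / 100 = 3561.1682 sq ft
Value = Finished * price = 3561.1682 * 5.8540 = 20847.0784 $


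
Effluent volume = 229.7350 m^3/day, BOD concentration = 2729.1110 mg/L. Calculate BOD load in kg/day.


Formula: BOD_load = volume * conc / 1000
Substituting: BOD_load = 229.7350 * 2729.1110 / 1000
Result: 626.9723 kg/day


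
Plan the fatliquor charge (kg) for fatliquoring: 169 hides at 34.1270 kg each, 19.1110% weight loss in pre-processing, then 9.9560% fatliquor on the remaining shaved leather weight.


Total_raw = N * avg_wt = 169 * 34.1270 = 5767.4630 kg
Substrate = Total_raw * (1 - loss/100) = 5767.4630 * (1 - 19.1110/100) = 4665.2431 kg
Fat = Substrate * pct / 100 = 4665.2431 * 9.9560 / 100 = 464.4716 kg


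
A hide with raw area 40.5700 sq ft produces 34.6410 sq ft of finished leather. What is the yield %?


Formula: Yield = finished / raw * 100
Substituting: Yield = 34.6410 / 40.5700 * 100
Result: 85.3858 %


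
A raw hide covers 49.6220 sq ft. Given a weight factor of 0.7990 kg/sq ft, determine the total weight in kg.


Formula: Weight = area * weight_per_sqft
Substituting: Weight = 49.6220 * 0.7990
Result: 39.6480 kg


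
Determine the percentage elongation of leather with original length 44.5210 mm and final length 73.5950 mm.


Formula: Elongation = (Lf - L0) / L0 * 100
Substituting: Elongation = (73.5950 - 44.5210) / 44.5210 * 100
Result: 65.3040 %


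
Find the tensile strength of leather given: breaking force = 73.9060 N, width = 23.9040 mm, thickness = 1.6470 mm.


Formula: TS = force / (width * thickness)
Substituting: TS = 73.9060 / (23.9040 * 1.6470)
Result: 1.8772 N/mm^2


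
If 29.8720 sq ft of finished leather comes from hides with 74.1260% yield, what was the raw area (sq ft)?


Formula: raw = finished * 100 / yield
Substituting: raw = 29.8720 * 100 / 74.1260
Result: 40.2990 sq ft


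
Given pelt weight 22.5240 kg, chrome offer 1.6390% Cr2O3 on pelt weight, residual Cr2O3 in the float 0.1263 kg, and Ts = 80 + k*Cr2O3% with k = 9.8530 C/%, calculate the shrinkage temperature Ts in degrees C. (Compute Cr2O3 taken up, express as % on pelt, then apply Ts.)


Offered = pelt * offer_pct / 100 = 22.5240 * 1.6390 / 100 = 0.3692 kg
Uptake = offered - residual = 0.3692 - 0.1263 = 0.2429 kg
Cr2O3% on pelt = uptake / pelt * 100 = 0.2429 / 22.5240 * 100 = 1.0783 %
Ts = 80 + k * Cr2O3% = 80 + 9.8530 * 1.0783 = 90.6241 C


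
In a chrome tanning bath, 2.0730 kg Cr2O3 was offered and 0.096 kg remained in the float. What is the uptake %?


Formula: Uptake = (offered - residual) / offered * 100
Substituting: Uptake = (2.0730 - 0.096) / 2.0730 * 100
Result: 95.3690 %
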